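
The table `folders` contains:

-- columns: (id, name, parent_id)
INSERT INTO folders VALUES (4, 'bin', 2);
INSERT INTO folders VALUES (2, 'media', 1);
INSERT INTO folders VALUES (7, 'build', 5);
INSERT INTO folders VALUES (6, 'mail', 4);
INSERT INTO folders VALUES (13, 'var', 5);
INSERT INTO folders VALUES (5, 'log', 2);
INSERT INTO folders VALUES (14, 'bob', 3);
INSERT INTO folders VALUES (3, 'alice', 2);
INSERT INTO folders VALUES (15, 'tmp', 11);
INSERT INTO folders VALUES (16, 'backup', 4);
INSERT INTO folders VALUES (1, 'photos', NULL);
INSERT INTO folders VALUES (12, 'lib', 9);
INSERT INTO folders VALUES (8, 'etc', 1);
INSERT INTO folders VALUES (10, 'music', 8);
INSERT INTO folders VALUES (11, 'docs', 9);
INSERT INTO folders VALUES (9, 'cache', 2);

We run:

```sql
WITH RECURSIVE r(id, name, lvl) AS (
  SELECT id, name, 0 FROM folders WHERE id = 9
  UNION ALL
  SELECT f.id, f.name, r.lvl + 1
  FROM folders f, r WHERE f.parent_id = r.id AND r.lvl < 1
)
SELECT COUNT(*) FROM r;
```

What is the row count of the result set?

3

Base: id=9 (cache) at lvl 0.
Iteration 1: rows with parent_id in {9} -> docs (id 11, lvl 1), lib (id 12, lvl 1).
Iteration 2: lvl < 1 fails for all current rows; recursion stops.
Total rows emitted: 3.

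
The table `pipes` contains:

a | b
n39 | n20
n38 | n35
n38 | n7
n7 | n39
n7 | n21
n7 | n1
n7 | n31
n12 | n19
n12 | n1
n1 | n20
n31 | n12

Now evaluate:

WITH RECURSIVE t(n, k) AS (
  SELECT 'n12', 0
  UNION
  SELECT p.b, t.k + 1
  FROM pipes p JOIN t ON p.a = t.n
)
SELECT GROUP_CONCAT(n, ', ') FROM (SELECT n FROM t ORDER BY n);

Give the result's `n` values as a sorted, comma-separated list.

n1, n12, n19, n20

Base: (n12, k=0).
Iteration 1: edges from {n12} -> (n1, k=1), (n19, k=1).
Iteration 2: edges from {n1,n19} -> (n20, k=2).
Iteration 3: no outgoing edges from {n20}; recursion stops.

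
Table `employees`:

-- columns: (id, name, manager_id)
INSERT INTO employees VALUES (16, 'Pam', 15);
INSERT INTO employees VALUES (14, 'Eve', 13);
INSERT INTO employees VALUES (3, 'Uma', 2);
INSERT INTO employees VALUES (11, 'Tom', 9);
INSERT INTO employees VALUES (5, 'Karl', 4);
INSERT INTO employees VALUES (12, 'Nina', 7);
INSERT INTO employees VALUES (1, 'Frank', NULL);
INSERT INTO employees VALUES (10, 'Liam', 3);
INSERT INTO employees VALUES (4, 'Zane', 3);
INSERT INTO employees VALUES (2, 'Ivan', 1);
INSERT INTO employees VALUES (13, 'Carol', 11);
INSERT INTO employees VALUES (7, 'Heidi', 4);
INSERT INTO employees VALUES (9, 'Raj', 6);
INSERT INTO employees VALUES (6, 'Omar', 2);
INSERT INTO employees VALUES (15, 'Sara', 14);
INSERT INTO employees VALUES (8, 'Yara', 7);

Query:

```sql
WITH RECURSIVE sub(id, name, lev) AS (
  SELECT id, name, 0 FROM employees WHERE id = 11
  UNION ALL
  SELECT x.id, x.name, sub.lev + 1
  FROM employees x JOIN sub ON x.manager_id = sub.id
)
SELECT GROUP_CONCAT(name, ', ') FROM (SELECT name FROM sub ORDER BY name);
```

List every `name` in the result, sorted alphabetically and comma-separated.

Base: id=11 (Tom) at lev 0.
Iteration 1: rows with manager_id in {11} -> Carol (id 13, lev 1).
Iteration 2: rows with manager_id in {13} -> Eve (id 14, lev 2).
Iteration 3: rows with manager_id in {14} -> Sara (id 15, lev 3).
Iteration 4: rows with manager_id in {15} -> Pam (id 16, lev 4).
Iteration 5: no rows with manager_id in {16}; recursion stops.

Carol, Eve, Pam, Sara, Tom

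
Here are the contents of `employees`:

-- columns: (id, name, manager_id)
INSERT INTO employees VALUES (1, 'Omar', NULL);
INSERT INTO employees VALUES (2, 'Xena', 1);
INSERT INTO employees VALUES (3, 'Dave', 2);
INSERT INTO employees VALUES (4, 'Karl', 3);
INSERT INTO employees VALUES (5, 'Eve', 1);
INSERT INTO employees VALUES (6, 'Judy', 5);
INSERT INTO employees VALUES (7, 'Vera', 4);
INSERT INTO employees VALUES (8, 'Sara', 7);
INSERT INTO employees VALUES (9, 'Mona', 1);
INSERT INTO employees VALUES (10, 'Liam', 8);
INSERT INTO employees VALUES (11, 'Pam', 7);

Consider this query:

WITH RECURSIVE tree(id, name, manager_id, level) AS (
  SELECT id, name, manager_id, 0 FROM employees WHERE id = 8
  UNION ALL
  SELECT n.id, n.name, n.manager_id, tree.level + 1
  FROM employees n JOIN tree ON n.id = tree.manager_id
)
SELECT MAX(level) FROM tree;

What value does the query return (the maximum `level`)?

5

Base: id=8 (Sara), manager_id=7, level 0.
Iteration 1: join on id=7 -> Vera (id 7, manager_id=4, level 1).
Iteration 2: join on id=4 -> Karl (id 4, manager_id=3, level 2).
Iteration 3: join on id=3 -> Dave (id 3, manager_id=2, level 3).
Iteration 4: join on id=2 -> Xena (id 2, manager_id=1, level 4).
Iteration 5: join on id=1 -> Omar (id 1, manager_id=NULL, level 5).
Iteration 6: manager_id is NULL; no match; recursion stops.
level values: 0, 1, 2, 3, 4, 5; the maximum is 5.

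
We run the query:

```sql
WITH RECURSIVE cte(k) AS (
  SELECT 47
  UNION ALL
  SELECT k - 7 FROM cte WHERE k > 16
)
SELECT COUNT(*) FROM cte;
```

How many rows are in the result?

Base: k=47.
Iteration 1: 47 > 16 holds -> k = 47 - 7 = 40.
Iteration 2: 40 > 16 holds -> k = 40 - 7 = 33.
Iteration 3: 33 > 16 holds -> k = 33 - 7 = 26.
Iteration 4: 26 > 16 holds -> k = 26 - 7 = 19.
Iteration 5: 19 > 16 holds -> k = 19 - 7 = 12.
Iteration 6: 12 > 16 fails; recursion stops.
Total rows emitted: 6.

6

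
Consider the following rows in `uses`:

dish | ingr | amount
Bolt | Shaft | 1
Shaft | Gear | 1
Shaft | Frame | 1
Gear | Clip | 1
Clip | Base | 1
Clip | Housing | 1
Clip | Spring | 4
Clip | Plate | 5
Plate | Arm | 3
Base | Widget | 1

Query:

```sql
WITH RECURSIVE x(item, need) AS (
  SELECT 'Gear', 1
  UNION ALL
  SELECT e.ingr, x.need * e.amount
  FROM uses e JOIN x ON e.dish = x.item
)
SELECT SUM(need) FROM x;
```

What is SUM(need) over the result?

29

Base: (Gear, need=1).
Iteration 1: components of {Gear} -> Clip = 1*1 = 1.
Iteration 2: components of {Clip} -> Base = 1*1 = 1, Housing = 1*1 = 1, Plate = 1*5 = 5, Spring = 1*4 = 4.
Iteration 3: components of {Base,Housing,Plate,Spring} -> Arm = 5*3 = 15, Widget = 1*1 = 1.
Iteration 4: no further components; recursion stops.
SUM(need) = 1 + 1 + 1 + 1 + 4 + 5 + 1 + 15 = 29.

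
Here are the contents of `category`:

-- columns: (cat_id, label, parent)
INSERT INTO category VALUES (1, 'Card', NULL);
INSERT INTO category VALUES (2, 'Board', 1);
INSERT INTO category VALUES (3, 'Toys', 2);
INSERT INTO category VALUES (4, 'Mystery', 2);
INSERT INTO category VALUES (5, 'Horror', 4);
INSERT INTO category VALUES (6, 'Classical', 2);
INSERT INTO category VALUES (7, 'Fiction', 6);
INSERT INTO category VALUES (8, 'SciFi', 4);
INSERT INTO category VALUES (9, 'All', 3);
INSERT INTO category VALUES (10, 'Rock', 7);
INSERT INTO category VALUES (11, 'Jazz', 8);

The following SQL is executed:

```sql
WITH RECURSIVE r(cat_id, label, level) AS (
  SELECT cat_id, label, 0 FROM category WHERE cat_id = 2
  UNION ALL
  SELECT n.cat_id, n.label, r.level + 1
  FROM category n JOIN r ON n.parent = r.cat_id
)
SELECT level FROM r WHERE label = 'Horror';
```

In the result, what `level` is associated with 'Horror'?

2

Base: cat_id=2 (Board) at level 0.
Iteration 1: rows with parent in {2} -> Toys (id 3, level 1), Mystery (id 4, level 1), Classical (id 6, level 1).
Iteration 2: rows with parent in {3,4,6} -> Horror (id 5, level 2), Fiction (id 7, level 2), SciFi (id 8, level 2), All (id 9, level 2).
Iteration 3: rows with parent in {5,7,8,9} -> Rock (id 10, level 3), Jazz (id 11, level 3).
Iteration 4: no rows with parent in {10,11}; recursion stops.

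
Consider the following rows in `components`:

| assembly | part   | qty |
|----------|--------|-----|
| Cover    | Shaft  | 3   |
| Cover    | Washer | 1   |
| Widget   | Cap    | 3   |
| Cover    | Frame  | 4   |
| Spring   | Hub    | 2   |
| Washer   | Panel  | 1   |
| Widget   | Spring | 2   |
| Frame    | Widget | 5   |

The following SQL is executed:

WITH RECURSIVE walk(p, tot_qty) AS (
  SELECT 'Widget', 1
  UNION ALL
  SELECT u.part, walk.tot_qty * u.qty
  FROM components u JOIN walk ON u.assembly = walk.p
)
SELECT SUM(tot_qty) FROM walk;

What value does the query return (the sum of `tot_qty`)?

Base: (Widget, tot_qty=1).
Iteration 1: components of {Widget} -> Cap = 1*3 = 3, Spring = 1*2 = 2.
Iteration 2: components of {Cap,Spring} -> Hub = 2*2 = 4.
Iteration 3: no further components; recursion stops.
SUM(tot_qty) = 1 + 2 + 3 + 4 = 10.

10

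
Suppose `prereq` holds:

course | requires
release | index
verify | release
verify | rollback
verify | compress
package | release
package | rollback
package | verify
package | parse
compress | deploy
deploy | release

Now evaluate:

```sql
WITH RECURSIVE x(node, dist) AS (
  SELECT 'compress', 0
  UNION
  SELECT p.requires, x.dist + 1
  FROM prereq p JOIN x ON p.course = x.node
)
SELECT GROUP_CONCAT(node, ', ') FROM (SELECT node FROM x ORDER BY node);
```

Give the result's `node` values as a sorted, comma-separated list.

compress, deploy, index, release

Base: (compress, dist=0).
Iteration 1: edges from {compress} -> (deploy, dist=1).
Iteration 2: edges from {deploy} -> (release, dist=2).
Iteration 3: edges from {release} -> (index, dist=3).
Iteration 4: no outgoing edges from {index}; recursion stops.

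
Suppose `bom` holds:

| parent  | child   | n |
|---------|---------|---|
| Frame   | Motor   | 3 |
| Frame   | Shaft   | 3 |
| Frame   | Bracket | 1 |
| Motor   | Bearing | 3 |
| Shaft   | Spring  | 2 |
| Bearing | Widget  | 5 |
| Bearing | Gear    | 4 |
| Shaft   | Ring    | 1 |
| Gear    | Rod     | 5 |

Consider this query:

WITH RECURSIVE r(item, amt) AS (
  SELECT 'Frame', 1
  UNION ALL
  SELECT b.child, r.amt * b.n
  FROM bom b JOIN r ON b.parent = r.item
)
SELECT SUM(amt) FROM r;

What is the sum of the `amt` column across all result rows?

Base: (Frame, amt=1).
Iteration 1: components of {Frame} -> Bracket = 1*1 = 1, Motor = 1*3 = 3, Shaft = 1*3 = 3.
Iteration 2: components of {Bracket,Motor,Shaft} -> Bearing = 3*3 = 9, Ring = 3*1 = 3, Spring = 3*2 = 6.
Iteration 3: components of {Bearing,Ring,Spring} -> Gear = 9*4 = 36, Widget = 9*5 = 45.
Iteration 4: components of {Gear,Widget} -> Rod = 36*5 = 180.
Iteration 5: no further components; recursion stops.
SUM(amt) = 1 + 3 + 3 + 1 + 9 + 6 + 3 + 45 + 36 + 180 = 287.

287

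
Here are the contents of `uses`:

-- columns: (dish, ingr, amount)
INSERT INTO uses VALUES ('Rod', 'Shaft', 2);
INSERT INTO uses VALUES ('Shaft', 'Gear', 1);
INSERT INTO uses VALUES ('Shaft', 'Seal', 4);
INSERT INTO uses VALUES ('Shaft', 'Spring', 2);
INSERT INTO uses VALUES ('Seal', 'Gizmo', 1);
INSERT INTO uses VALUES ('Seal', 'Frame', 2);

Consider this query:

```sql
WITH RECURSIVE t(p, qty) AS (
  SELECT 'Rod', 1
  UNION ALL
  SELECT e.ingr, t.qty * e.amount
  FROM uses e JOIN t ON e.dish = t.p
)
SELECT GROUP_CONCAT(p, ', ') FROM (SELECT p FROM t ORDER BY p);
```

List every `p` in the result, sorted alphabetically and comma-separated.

Frame, Gear, Gizmo, Rod, Seal, Shaft, Spring

Base: (Rod, qty=1).
Iteration 1: components of {Rod} -> Shaft = 1*2 = 2.
Iteration 2: components of {Shaft} -> Gear = 2*1 = 2, Seal = 2*4 = 8, Spring = 2*2 = 4.
Iteration 3: components of {Gear,Seal,Spring} -> Frame = 8*2 = 16, Gizmo = 8*1 = 8.
Iteration 4: no further components; recursion stops.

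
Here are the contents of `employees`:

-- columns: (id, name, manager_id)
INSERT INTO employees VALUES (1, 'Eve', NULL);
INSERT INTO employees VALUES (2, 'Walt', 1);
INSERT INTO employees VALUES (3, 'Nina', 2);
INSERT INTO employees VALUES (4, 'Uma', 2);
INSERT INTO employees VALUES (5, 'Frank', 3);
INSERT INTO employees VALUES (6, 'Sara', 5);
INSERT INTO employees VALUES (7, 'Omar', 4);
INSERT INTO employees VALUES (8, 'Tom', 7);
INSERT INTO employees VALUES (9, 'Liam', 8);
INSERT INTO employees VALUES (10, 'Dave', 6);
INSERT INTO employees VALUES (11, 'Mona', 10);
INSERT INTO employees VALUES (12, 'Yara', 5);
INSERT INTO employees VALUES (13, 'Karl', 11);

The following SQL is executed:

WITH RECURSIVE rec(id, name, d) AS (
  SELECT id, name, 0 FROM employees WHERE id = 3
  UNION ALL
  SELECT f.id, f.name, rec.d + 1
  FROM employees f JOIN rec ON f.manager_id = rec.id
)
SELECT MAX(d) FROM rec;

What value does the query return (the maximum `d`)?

5

Base: id=3 (Nina) at d 0.
Iteration 1: rows with manager_id in {3} -> Frank (id 5, d 1).
Iteration 2: rows with manager_id in {5} -> Sara (id 6, d 2), Yara (id 12, d 2).
Iteration 3: rows with manager_id in {6,12} -> Dave (id 10, d 3).
Iteration 4: rows with manager_id in {10} -> Mona (id 11, d 4).
Iteration 5: rows with manager_id in {11} -> Karl (id 13, d 5).
Iteration 6: no rows with manager_id in {13}; recursion stops.
d values: 0, 1, 2, 2, 3, 4, 5; the maximum is 5.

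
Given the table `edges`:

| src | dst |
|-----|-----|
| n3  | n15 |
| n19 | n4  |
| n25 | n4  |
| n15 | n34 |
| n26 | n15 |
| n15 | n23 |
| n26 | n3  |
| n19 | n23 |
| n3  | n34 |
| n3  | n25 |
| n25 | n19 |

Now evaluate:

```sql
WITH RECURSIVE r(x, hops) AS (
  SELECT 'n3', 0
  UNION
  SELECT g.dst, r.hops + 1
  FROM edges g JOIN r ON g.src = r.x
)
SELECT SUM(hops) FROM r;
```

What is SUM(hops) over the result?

17

Base: (n3, hops=0).
Iteration 1: edges from {n3} -> (n15, hops=1), (n25, hops=1), (n34, hops=1).
Iteration 2: edges from {n15,n25,n34} -> (n19, hops=2), (n23, hops=2), (n34, hops=2), (n4, hops=2).
Iteration 3: edges from {n19,n23,n34,n4} -> (n23, hops=3), (n4, hops=3).
Iteration 4: no outgoing edges from {n23,n4}; recursion stops.
SUM(hops) = 0 + 1 + 1 + 1 + 2 + 2 + 2 + 2 + 3 + 3 = 17.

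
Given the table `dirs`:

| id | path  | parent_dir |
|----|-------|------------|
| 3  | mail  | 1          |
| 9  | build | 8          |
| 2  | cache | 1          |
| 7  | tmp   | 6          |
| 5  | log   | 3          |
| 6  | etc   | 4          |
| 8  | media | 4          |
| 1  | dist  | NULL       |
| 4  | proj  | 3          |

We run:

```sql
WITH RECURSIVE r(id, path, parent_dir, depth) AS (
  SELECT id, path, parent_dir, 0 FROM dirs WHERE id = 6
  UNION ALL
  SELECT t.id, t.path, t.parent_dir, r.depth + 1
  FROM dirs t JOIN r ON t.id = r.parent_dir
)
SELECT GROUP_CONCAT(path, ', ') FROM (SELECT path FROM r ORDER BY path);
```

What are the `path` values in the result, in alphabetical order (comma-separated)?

Base: id=6 (etc), parent_dir=4, depth 0.
Iteration 1: join on id=4 -> proj (id 4, parent_dir=3, depth 1).
Iteration 2: join on id=3 -> mail (id 3, parent_dir=1, depth 2).
Iteration 3: join on id=1 -> dist (id 1, parent_dir=NULL, depth 3).
Iteration 4: parent_dir is NULL; no match; recursion stops.

dist, etc, mail, proj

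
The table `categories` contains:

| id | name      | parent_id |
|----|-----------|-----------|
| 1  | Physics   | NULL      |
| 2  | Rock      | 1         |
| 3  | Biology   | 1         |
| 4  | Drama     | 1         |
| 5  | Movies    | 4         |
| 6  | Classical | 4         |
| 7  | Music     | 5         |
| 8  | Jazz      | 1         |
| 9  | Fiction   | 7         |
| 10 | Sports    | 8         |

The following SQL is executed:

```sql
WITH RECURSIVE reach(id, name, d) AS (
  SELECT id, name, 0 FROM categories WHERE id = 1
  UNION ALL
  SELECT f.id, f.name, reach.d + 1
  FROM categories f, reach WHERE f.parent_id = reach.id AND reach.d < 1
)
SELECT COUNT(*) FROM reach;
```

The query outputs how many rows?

5

Base: id=1 (Physics) at d 0.
Iteration 1: rows with parent_id in {1} -> Rock (id 2, d 1), Biology (id 3, d 1), Drama (id 4, d 1), Jazz (id 8, d 1).
Iteration 2: d < 1 fails for all current rows; recursion stops.
Total rows emitted: 5.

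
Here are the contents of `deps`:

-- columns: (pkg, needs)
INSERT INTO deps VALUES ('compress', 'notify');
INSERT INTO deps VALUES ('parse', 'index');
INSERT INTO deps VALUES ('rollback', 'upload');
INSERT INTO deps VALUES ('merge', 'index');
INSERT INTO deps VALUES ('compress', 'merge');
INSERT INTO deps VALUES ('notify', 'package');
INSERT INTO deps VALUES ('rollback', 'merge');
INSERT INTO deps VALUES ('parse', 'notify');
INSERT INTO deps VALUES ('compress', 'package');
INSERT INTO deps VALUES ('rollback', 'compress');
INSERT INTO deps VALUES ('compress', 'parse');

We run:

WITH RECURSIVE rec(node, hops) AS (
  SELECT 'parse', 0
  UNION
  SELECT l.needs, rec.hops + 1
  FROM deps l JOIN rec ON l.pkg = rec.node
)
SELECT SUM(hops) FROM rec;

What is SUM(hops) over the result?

Base: (parse, hops=0).
Iteration 1: edges from {parse} -> (index, hops=1), (notify, hops=1).
Iteration 2: edges from {index,notify} -> (package, hops=2).
Iteration 3: no outgoing edges from {package}; recursion stops.
SUM(hops) = 0 + 1 + 1 + 2 = 4.

4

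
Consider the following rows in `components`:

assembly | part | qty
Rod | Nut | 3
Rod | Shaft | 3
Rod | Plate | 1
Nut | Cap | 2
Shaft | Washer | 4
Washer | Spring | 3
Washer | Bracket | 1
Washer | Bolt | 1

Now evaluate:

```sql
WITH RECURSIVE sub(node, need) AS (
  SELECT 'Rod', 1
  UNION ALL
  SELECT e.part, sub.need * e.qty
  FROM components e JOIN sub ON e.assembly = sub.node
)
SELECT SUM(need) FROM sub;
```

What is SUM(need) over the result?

Base: (Rod, need=1).
Iteration 1: components of {Rod} -> Nut = 1*3 = 3, Plate = 1*1 = 1, Shaft = 1*3 = 3.
Iteration 2: components of {Nut,Plate,Shaft} -> Cap = 3*2 = 6, Washer = 3*4 = 12.
Iteration 3: components of {Cap,Washer} -> Bolt = 12*1 = 12, Bracket = 12*1 = 12, Spring = 12*3 = 36.
Iteration 4: no further components; recursion stops.
SUM(need) = 1 + 3 + 3 + 1 + 6 + 12 + 36 + 12 + 12 = 86.

86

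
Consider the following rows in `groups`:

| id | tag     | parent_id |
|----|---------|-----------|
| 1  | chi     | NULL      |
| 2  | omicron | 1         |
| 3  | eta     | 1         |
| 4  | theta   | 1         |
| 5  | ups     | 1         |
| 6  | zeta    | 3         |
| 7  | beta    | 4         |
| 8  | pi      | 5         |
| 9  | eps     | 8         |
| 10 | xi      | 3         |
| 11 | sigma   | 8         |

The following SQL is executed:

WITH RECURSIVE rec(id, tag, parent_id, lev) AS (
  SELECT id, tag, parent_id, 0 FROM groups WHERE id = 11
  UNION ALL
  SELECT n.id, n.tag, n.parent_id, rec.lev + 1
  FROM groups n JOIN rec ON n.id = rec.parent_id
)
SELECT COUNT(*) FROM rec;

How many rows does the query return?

4

Base: id=11 (sigma), parent_id=8, lev 0.
Iteration 1: join on id=8 -> pi (id 8, parent_id=5, lev 1).
Iteration 2: join on id=5 -> ups (id 5, parent_id=1, lev 2).
Iteration 3: join on id=1 -> chi (id 1, parent_id=NULL, lev 3).
Iteration 4: parent_id is NULL; no match; recursion stops.
Total rows emitted: 4.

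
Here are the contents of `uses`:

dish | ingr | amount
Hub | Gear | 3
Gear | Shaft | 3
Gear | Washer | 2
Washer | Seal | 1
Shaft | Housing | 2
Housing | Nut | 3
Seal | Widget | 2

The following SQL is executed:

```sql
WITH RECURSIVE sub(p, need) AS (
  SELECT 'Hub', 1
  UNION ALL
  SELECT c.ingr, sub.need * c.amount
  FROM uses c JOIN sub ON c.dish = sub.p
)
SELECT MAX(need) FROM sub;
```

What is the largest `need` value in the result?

54

Base: (Hub, need=1).
Iteration 1: components of {Hub} -> Gear = 1*3 = 3.
Iteration 2: components of {Gear} -> Shaft = 3*3 = 9, Washer = 3*2 = 6.
Iteration 3: components of {Shaft,Washer} -> Housing = 9*2 = 18, Seal = 6*1 = 6.
Iteration 4: components of {Housing,Seal} -> Nut = 18*3 = 54, Widget = 6*2 = 12.
Iteration 5: no further components; recursion stops.
need values: 1, 3, 9, 6, 18, 6, 54, 12; the maximum is 54.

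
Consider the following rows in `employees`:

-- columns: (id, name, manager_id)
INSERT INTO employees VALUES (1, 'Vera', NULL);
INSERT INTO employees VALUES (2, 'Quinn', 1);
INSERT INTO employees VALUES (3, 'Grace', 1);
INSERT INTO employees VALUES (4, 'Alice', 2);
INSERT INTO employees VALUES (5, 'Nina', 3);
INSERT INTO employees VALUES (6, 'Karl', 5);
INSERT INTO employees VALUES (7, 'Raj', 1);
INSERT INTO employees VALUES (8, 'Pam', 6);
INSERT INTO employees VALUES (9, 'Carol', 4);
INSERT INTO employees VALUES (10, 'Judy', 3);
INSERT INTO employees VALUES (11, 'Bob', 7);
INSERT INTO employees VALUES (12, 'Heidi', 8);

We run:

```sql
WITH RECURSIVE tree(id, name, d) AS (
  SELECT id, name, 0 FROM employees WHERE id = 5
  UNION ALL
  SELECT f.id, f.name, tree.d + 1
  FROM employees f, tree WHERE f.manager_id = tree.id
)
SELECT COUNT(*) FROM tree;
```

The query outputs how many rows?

Base: id=5 (Nina) at d 0.
Iteration 1: rows with manager_id in {5} -> Karl (id 6, d 1).
Iteration 2: rows with manager_id in {6} -> Pam (id 8, d 2).
Iteration 3: rows with manager_id in {8} -> Heidi (id 12, d 3).
Iteration 4: no rows with manager_id in {12}; recursion stops.
Total rows emitted: 4.

4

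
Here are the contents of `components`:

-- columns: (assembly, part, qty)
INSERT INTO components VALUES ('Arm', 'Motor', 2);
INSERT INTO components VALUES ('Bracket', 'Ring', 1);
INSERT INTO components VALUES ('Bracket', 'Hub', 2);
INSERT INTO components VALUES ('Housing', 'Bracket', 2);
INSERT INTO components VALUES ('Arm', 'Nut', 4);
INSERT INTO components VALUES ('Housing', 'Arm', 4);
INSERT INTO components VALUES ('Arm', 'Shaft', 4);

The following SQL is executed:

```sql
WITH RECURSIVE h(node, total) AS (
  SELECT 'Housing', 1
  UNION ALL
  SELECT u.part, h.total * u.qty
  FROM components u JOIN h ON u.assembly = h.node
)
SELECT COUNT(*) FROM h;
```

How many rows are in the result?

Base: (Housing, total=1).
Iteration 1: components of {Housing} -> Arm = 1*4 = 4, Bracket = 1*2 = 2.
Iteration 2: components of {Arm,Bracket} -> Hub = 2*2 = 4, Motor = 4*2 = 8, Nut = 4*4 = 16, Ring = 2*1 = 2, Shaft = 4*4 = 16.
Iteration 3: no further components; recursion stops.
Total rows emitted: 8.

8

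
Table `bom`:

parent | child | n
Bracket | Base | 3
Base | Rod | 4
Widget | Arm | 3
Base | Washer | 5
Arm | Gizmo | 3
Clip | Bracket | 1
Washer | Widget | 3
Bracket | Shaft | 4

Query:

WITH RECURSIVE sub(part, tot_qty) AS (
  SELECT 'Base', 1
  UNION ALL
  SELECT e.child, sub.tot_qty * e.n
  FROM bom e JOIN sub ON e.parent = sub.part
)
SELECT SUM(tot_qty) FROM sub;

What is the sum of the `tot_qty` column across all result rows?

Base: (Base, tot_qty=1).
Iteration 1: components of {Base} -> Rod = 1*4 = 4, Washer = 1*5 = 5.
Iteration 2: components of {Rod,Washer} -> Widget = 5*3 = 15.
Iteration 3: components of {Widget} -> Arm = 15*3 = 45.
Iteration 4: components of {Arm} -> Gizmo = 45*3 = 135.
Iteration 5: no further components; recursion stops.
SUM(tot_qty) = 1 + 5 + 4 + 15 + 45 + 135 = 205.

205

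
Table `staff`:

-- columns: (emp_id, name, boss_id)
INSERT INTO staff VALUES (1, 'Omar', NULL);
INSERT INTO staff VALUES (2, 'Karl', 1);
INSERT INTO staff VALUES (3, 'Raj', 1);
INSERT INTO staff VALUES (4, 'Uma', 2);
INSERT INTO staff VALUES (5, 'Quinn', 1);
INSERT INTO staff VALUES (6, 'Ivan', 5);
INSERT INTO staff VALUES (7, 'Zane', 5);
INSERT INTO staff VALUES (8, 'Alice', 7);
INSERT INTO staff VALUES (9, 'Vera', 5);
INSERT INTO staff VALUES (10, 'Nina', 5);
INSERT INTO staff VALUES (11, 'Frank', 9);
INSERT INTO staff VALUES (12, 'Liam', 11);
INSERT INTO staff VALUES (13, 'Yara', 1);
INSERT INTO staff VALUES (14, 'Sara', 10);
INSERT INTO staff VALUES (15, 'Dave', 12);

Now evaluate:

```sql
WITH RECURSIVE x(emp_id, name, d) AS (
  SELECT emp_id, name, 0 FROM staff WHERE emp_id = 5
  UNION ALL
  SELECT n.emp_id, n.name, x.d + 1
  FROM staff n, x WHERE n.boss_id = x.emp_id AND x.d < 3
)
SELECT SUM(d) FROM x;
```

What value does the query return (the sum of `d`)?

Base: emp_id=5 (Quinn) at d 0.
Iteration 1: rows with boss_id in {5} -> Ivan (id 6, d 1), Zane (id 7, d 1), Vera (id 9, d 1), Nina (id 10, d 1).
Iteration 2: rows with boss_id in {6,7,9,10} -> Alice (id 8, d 2), Frank (id 11, d 2), Sara (id 14, d 2).
Iteration 3: rows with boss_id in {8,11,14} -> Liam (id 12, d 3).
Iteration 4: d < 3 fails for all current rows; recursion stops.
SUM(d) = 0 + 1 + 1 + 1 + 1 + 2 + 2 + 2 + 3 = 13.

13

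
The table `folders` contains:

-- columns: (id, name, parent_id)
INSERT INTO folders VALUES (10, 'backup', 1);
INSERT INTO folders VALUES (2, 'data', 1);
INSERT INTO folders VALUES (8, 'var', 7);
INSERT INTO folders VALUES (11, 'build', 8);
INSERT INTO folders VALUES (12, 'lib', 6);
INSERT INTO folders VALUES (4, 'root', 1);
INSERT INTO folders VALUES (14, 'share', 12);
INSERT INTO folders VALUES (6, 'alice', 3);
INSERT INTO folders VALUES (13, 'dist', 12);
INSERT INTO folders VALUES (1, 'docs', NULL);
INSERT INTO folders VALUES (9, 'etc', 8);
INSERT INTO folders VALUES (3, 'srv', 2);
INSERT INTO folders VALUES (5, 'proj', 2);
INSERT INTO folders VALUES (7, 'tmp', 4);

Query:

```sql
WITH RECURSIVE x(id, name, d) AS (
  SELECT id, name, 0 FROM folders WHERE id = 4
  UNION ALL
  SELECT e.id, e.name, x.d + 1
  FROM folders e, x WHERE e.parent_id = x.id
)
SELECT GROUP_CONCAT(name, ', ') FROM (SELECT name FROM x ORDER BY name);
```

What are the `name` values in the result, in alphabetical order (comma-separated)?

Base: id=4 (root) at d 0.
Iteration 1: rows with parent_id in {4} -> tmp (id 7, d 1).
Iteration 2: rows with parent_id in {7} -> var (id 8, d 2).
Iteration 3: rows with parent_id in {8} -> etc (id 9, d 3), build (id 11, d 3).
Iteration 4: no rows with parent_id in {9,11}; recursion stops.

build, etc, root, tmp, var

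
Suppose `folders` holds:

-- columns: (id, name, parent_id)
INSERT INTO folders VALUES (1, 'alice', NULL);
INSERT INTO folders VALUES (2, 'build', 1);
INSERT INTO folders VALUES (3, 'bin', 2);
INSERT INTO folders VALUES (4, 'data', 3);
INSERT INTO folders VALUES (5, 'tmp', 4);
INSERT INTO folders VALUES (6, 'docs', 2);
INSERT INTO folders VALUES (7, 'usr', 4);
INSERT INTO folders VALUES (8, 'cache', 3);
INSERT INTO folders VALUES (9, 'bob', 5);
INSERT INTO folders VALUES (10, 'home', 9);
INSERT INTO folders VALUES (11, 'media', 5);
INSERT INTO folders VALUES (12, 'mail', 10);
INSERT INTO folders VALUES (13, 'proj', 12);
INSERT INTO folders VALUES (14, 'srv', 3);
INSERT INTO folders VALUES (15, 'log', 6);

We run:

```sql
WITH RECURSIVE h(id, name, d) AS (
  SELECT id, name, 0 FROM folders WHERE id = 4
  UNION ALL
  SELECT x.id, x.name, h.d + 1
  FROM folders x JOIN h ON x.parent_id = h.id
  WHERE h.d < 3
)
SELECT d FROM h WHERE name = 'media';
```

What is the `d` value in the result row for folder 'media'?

2

Base: id=4 (data) at d 0.
Iteration 1: rows with parent_id in {4} -> tmp (id 5, d 1), usr (id 7, d 1).
Iteration 2: rows with parent_id in {5,7} -> bob (id 9, d 2), media (id 11, d 2).
Iteration 3: rows with parent_id in {9,11} -> home (id 10, d 3).
Iteration 4: d < 3 fails for all current rows; recursion stops.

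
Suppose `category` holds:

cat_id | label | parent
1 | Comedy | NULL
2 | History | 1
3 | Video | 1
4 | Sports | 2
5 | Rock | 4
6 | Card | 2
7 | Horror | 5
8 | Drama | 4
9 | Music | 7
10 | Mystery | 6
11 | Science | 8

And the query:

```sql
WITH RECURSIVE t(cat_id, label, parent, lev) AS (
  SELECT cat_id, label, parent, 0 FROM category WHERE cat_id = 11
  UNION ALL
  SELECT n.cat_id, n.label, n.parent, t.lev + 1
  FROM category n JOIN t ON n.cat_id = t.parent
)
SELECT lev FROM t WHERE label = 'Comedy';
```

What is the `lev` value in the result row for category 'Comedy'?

4

Base: cat_id=11 (Science), parent=8, lev 0.
Iteration 1: join on cat_id=8 -> Drama (id 8, parent=4, lev 1).
Iteration 2: join on cat_id=4 -> Sports (id 4, parent=2, lev 2).
Iteration 3: join on cat_id=2 -> History (id 2, parent=1, lev 3).
Iteration 4: join on cat_id=1 -> Comedy (id 1, parent=NULL, lev 4).
Iteration 5: parent is NULL; no match; recursion stops.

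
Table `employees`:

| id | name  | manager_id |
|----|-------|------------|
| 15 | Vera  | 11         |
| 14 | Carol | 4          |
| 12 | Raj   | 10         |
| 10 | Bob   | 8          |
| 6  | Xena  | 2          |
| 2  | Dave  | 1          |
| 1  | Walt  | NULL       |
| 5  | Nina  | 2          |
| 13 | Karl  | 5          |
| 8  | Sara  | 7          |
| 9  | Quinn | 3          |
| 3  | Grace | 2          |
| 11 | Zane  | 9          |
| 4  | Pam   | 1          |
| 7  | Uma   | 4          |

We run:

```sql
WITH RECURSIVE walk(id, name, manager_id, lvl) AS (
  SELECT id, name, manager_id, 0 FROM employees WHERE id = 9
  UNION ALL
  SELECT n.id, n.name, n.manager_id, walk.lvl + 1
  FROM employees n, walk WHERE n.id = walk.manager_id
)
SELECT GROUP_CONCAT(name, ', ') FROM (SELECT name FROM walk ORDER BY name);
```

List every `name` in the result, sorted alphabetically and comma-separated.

Base: id=9 (Quinn), manager_id=3, lvl 0.
Iteration 1: join on id=3 -> Grace (id 3, manager_id=2, lvl 1).
Iteration 2: join on id=2 -> Dave (id 2, manager_id=1, lvl 2).
Iteration 3: join on id=1 -> Walt (id 1, manager_id=NULL, lvl 3).
Iteration 4: manager_id is NULL; no match; recursion stops.

Dave, Grace, Quinn, Walt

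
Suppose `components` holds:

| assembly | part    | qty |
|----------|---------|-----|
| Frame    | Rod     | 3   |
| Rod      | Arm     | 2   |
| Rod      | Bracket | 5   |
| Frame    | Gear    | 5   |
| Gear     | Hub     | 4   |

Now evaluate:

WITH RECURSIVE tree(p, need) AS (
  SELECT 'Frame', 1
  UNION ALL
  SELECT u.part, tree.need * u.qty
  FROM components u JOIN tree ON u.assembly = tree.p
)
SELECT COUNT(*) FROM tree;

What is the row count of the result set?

6

Base: (Frame, need=1).
Iteration 1: components of {Frame} -> Gear = 1*5 = 5, Rod = 1*3 = 3.
Iteration 2: components of {Gear,Rod} -> Arm = 3*2 = 6, Bracket = 3*5 = 15, Hub = 5*4 = 20.
Iteration 3: no further components; recursion stops.
Total rows emitted: 6.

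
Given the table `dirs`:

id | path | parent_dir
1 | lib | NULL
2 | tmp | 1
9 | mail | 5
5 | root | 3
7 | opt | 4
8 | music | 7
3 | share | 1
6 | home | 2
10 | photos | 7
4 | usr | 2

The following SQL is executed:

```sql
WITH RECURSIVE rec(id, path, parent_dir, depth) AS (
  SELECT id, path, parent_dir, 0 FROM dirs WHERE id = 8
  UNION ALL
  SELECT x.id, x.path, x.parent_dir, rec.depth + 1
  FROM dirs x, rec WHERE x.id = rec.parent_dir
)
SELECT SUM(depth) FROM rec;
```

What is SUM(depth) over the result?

10

Base: id=8 (music), parent_dir=7, depth 0.
Iteration 1: join on id=7 -> opt (id 7, parent_dir=4, depth 1).
Iteration 2: join on id=4 -> usr (id 4, parent_dir=2, depth 2).
Iteration 3: join on id=2 -> tmp (id 2, parent_dir=1, depth 3).
Iteration 4: join on id=1 -> lib (id 1, parent_dir=NULL, depth 4).
Iteration 5: parent_dir is NULL; no match; recursion stops.
SUM(depth) = 0 + 1 + 2 + 3 + 4 = 10.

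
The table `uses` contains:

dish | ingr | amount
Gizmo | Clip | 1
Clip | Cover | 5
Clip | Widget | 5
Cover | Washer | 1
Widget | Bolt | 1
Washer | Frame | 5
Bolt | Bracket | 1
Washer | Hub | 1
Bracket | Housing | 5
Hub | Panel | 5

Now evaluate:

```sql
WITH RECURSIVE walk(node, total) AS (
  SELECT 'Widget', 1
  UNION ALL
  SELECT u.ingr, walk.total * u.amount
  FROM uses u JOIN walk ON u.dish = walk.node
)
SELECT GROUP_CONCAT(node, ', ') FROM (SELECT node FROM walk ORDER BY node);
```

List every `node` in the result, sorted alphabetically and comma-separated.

Bolt, Bracket, Housing, Widget

Base: (Widget, total=1).
Iteration 1: components of {Widget} -> Bolt = 1*1 = 1.
Iteration 2: components of {Bolt} -> Bracket = 1*1 = 1.
Iteration 3: components of {Bracket} -> Housing = 1*5 = 5.
Iteration 4: no further components; recursion stops.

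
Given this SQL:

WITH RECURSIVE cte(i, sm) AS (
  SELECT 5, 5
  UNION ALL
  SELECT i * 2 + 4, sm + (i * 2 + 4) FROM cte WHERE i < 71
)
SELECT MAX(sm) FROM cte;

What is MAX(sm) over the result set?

Base: i=5, sm=5.
Iteration 1: 5 < 71 holds -> i = 5 * 2 + 4 = 14, sm = 5 + 14 = 19.
Iteration 2: 14 < 71 holds -> i = 14 * 2 + 4 = 32, sm = 19 + 32 = 51.
Iteration 3: 32 < 71 holds -> i = 32 * 2 + 4 = 68, sm = 51 + 68 = 119.
Iteration 4: 68 < 71 holds -> i = 68 * 2 + 4 = 140, sm = 119 + 140 = 259.
Iteration 5: 140 < 71 fails; recursion stops.
sm values: 5, 19, 51, 119, 259; the maximum is 259.

259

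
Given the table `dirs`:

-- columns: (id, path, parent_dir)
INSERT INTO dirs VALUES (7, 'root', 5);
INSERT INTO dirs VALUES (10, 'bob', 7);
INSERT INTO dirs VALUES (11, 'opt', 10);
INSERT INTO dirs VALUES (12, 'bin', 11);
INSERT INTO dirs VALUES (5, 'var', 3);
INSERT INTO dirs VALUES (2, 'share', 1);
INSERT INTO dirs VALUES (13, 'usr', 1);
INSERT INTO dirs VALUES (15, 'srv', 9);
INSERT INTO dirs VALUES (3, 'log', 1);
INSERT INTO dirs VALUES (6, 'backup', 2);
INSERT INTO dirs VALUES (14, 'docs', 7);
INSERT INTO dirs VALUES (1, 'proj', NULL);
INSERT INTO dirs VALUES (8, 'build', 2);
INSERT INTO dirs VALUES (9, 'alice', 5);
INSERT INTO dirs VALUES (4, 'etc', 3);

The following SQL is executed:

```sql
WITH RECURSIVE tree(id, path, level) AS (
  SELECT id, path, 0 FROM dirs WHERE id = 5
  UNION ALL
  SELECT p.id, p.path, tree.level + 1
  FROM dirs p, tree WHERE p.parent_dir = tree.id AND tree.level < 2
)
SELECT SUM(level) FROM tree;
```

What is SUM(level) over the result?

8

Base: id=5 (var) at level 0.
Iteration 1: rows with parent_dir in {5} -> root (id 7, level 1), alice (id 9, level 1).
Iteration 2: rows with parent_dir in {7,9} -> bob (id 10, level 2), docs (id 14, level 2), srv (id 15, level 2).
Iteration 3: level < 2 fails for all current rows; recursion stops.
SUM(level) = 0 + 1 + 1 + 2 + 2 + 2 = 8.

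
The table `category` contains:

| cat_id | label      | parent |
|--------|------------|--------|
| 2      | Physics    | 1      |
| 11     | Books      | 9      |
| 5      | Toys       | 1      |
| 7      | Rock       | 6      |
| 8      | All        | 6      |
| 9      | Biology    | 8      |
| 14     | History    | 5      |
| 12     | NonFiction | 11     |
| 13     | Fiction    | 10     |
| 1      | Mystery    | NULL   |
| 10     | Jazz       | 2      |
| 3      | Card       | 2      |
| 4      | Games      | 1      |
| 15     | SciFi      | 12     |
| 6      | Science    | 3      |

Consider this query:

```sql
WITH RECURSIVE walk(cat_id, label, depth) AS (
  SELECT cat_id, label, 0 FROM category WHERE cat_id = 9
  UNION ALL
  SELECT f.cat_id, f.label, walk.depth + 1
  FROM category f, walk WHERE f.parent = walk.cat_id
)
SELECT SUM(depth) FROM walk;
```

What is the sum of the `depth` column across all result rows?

6

Base: cat_id=9 (Biology) at depth 0.
Iteration 1: rows with parent in {9} -> Books (id 11, depth 1).
Iteration 2: rows with parent in {11} -> NonFiction (id 12, depth 2).
Iteration 3: rows with parent in {12} -> SciFi (id 15, depth 3).
Iteration 4: no rows with parent in {15}; recursion stops.
SUM(depth) = 0 + 1 + 2 + 3 = 6.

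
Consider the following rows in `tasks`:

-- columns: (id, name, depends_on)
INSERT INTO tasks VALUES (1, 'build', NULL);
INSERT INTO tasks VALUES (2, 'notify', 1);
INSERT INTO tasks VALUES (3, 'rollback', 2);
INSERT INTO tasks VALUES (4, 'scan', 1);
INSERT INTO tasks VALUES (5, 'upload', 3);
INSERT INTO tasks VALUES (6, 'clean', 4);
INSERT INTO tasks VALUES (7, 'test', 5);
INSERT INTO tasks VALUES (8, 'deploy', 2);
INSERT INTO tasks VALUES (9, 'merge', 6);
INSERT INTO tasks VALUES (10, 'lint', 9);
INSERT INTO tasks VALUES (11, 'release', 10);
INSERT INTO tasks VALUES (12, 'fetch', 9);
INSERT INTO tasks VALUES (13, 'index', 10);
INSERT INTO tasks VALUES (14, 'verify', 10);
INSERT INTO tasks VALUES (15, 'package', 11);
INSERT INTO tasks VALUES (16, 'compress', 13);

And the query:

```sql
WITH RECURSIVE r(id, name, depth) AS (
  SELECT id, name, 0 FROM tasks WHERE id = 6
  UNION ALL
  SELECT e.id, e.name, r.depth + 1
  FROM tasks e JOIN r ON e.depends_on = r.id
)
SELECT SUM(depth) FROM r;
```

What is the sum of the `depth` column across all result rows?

Base: id=6 (clean) at depth 0.
Iteration 1: rows with depends_on in {6} -> merge (id 9, depth 1).
Iteration 2: rows with depends_on in {9} -> lint (id 10, depth 2), fetch (id 12, depth 2).
Iteration 3: rows with depends_on in {10,12} -> release (id 11, depth 3), index (id 13, depth 3), verify (id 14, depth 3).
Iteration 4: rows with depends_on in {11,13,14} -> package (id 15, depth 4), compress (id 16, depth 4).
Iteration 5: no rows with depends_on in {15,16}; recursion stops.
SUM(depth) = 0 + 1 + 2 + 2 + 3 + 3 + 3 + 4 + 4 = 22.

22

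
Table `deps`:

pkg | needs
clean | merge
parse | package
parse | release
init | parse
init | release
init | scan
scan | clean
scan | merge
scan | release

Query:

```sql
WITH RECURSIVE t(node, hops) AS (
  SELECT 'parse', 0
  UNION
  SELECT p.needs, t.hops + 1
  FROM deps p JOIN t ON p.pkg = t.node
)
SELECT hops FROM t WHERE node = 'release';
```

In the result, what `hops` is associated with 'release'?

Base: (parse, hops=0).
Iteration 1: edges from {parse} -> (package, hops=1), (release, hops=1).
Iteration 2: no outgoing edges from {package,release}; recursion stops.

1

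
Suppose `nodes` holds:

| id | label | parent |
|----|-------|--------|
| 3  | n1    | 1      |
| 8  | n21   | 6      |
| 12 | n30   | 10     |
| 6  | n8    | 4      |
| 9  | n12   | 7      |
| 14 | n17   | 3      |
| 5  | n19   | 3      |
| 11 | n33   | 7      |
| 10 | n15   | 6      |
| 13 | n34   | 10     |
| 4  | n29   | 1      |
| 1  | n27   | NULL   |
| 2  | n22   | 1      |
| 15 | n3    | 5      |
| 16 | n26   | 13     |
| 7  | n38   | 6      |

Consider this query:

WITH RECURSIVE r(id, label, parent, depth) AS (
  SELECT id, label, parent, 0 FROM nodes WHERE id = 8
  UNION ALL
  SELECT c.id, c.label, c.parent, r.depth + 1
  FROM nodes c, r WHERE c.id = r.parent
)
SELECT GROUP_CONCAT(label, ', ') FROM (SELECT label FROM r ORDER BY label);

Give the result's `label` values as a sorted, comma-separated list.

Base: id=8 (n21), parent=6, depth 0.
Iteration 1: join on id=6 -> n8 (id 6, parent=4, depth 1).
Iteration 2: join on id=4 -> n29 (id 4, parent=1, depth 2).
Iteration 3: join on id=1 -> n27 (id 1, parent=NULL, depth 3).
Iteration 4: parent is NULL; no match; recursion stops.

n21, n27, n29, n8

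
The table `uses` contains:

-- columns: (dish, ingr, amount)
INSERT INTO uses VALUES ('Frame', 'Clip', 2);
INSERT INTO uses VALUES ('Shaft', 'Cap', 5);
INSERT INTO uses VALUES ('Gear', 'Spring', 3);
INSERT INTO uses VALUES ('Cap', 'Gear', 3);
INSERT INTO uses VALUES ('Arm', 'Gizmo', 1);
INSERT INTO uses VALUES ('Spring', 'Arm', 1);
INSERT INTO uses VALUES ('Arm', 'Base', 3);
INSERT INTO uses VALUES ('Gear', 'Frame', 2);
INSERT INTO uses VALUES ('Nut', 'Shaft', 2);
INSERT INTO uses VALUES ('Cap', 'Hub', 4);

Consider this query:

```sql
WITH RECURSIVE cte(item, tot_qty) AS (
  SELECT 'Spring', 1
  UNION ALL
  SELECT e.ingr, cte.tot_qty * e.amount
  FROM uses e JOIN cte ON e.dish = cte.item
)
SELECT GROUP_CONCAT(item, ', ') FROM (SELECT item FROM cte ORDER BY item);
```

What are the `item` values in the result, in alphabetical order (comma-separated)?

Base: (Spring, tot_qty=1).
Iteration 1: components of {Spring} -> Arm = 1*1 = 1.
Iteration 2: components of {Arm} -> Base = 1*3 = 3, Gizmo = 1*1 = 1.
Iteration 3: no further components; recursion stops.

Arm, Base, Gizmo, Spring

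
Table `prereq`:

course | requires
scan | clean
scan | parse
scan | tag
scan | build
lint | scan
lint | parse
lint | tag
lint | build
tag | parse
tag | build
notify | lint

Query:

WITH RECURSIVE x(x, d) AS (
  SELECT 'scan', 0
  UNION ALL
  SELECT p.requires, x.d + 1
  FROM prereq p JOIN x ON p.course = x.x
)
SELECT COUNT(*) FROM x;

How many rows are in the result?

7

Base: (scan, d=0).
Iteration 1: edges from {scan} -> (build, d=1), (clean, d=1), (parse, d=1), (tag, d=1).
Iteration 2: edges from {build,clean,parse,tag} -> (build, d=2), (parse, d=2).
Iteration 3: no outgoing edges from {build,parse}; recursion stops.
Total rows emitted: 7.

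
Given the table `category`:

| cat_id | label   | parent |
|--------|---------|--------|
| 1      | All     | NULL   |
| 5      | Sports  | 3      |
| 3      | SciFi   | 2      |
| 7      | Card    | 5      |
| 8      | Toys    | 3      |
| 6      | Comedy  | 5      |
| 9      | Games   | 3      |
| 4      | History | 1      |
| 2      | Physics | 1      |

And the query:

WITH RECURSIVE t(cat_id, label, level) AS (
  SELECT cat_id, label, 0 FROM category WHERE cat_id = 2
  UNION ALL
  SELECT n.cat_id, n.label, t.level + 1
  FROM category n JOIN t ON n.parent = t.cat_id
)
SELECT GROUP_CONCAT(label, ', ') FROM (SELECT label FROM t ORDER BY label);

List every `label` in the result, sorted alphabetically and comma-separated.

Base: cat_id=2 (Physics) at level 0.
Iteration 1: rows with parent in {2} -> SciFi (id 3, level 1).
Iteration 2: rows with parent in {3} -> Sports (id 5, level 2), Toys (id 8, level 2), Games (id 9, level 2).
Iteration 3: rows with parent in {5,8,9} -> Comedy (id 6, level 3), Card (id 7, level 3).
Iteration 4: no rows with parent in {6,7}; recursion stops.

Card, Comedy, Games, Physics, SciFi, Sports, Toys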